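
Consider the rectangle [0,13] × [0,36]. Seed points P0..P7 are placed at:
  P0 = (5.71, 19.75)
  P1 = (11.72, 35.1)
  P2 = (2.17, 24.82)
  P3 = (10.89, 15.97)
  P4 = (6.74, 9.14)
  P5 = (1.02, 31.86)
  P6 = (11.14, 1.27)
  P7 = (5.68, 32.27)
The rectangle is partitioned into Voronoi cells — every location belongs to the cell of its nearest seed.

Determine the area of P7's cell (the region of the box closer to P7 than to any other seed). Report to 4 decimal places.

1. box [0,13]×[0,36]: [(0, 0) (13, 0) (13, 36) (0, 36)]
2. ⊥bis P7·P0 via (5.695,26.01): [(0, 25.9964) (13, 26.0275) (13, 36) (0, 36)]  |A|=129.8449
3. ⊥bis P7·P1 via (8.7,33.685): [(0, 25.9964) (12.2887, 26.0258) (7.6153, 36) (0, 36)]  |A|=99.4441
4. ⊥bis P7·P2 via (3.925,28.545): [(0, 30.3942) (9.2873, 26.0186) (12.2887, 26.0258) (7.6153, 36) (0, 36)]  |A|=79.0219
5. ⊥bis P7·P3 via (8.285,24.12): [(0, 30.3942) (9.2873, 26.0186) (12.2887, 26.0258) (7.6153, 36) (0, 36)]  |A|=79.0219
6. ⊥bis P7·P4 via (6.21,20.705): [(0, 30.3942) (9.2873, 26.0186) (12.2887, 26.0258) (7.6153, 36) (0, 36)]  |A|=79.0219
7. ⊥bis P7·P5 via (3.35,32.065): [(3.6482, 28.6754) (9.2873, 26.0186) (12.2887, 26.0258) (7.6153, 36) (3.0038, 36)]  |A|=57.7956
8. ⊥bis P7·P6 via (8.41,16.77): [(3.6482, 28.6754) (9.2873, 26.0186) (12.2887, 26.0258) (7.6153, 36) (3.0038, 36)]  |A|=57.7956
9. canonical 5-gon: [(3.6482, 28.6754) (9.2873, 26.0186) (12.2887, 26.0258) (7.6153, 36) (3.0038, 36)]
10. shoelace: 57.7956

Area of P7's cell: 57.7956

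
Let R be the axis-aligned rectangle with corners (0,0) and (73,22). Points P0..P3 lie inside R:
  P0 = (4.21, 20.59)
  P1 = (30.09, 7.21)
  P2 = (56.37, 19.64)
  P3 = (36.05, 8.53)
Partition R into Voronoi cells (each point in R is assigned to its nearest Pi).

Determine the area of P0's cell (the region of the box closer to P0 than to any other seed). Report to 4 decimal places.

Area of P0's cell: 344.3153

1. box [0,73]×[0,22]: [(0, 0) (73, 0) (73, 22) (0, 22)]
2. ⊥bis P0·P1 via (17.15,13.9): [(0, 0) (9.9637, 0) (21.3377, 22) (0, 22)]  |A|=344.3153
3. ⊥bis P0·P2 via (30.29,20.115): [(0, 0) (9.9637, 0) (21.3377, 22) (0, 22)]  |A|=344.3153
4. ⊥bis P0·P3 via (20.13,14.56): [(0, 0) (9.9637, 0) (21.3377, 22) (0, 22)]  |A|=344.3153
5. canonical 4-gon: [(0, 0) (9.9637, 0) (21.3377, 22) (0, 22)]
6. shoelace: 344.3153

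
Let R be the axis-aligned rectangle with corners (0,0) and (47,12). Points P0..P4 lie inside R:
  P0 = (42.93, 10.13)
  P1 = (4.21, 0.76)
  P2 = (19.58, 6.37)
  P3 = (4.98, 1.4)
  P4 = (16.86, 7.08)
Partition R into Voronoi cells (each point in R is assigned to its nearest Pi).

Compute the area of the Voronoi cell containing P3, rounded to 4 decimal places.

Area of P3's cell: 102.7935

1. box [0,47]×[0,12]: [(0, 0) (47, 0) (47, 12) (0, 12)]
2. ⊥bis P3·P0 via (23.955,5.765): [(0, 0) (25.2812, 0) (22.5207, 12) (0, 12)]  |A|=286.8113
3. ⊥bis P3·P1 via (4.595,1.08): [(0, 6.6084) (5.4927, 0) (25.2812, 0) (22.5207, 12) (0, 12)]  |A|=268.6625
4. ⊥bis P3·P2 via (12.28,3.885): [(0, 6.6084) (5.4927, 0) (13.6025, 0) (9.5176, 12) (0, 12)]  |A|=120.5716
5. ⊥bis P3·P4 via (10.92,4.24): [(0, 6.6084) (5.4927, 0) (12.9472, 0) (7.2098, 12) (0, 12)]  |A|=102.7935
6. canonical 5-gon: [(0, 6.6084) (5.4927, 0) (12.9472, 0) (7.2098, 12) (0, 12)]
7. shoelace: 102.7935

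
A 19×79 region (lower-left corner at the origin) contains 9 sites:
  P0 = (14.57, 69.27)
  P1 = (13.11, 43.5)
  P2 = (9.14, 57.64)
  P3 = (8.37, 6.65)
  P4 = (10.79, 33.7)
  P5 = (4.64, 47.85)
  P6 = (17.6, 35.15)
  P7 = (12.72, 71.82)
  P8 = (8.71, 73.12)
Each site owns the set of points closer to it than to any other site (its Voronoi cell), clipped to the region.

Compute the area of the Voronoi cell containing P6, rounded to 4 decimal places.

Area of P6's cell: 76.9644

1. box [0,19]×[0,79]: [(0, 0) (19, 0) (19, 79) (0, 79)]
2. ⊥bis P6·P0 via (16.085,52.21): [(0, 50.7816) (0, 0) (19, 0) (19, 52.4689)]  |A|=980.8793
3. ⊥bis P6·P1 via (15.355,39.325): [(0, 31.0682) (0, 0) (19, 0) (19, 41.285)]  |A|=687.3558
4. ⊥bis P6·P2 via (13.37,46.395): [(0, 31.0682) (0, 0) (19, 0) (19, 41.285)]  |A|=687.3558
5. ⊥bis P6·P3 via (12.985,20.9): [(0, 31.0682) (0, 25.1053) (19, 18.952) (19, 41.285)]  |A|=268.8115
6. ⊥bis P6·P4 via (14.195,34.425): [(13.378, 38.2619) (17.3777, 19.4774) (19, 18.952) (19, 41.285)]  |A|=76.9644
7. ⊥bis P6·P5 via (11.12,41.5): [(13.378, 38.2619) (17.3777, 19.4774) (19, 18.952) (19, 41.285)]  |A|=76.9644
8. ⊥bis P6·P7 via (15.16,53.485): [(13.378, 38.2619) (17.3777, 19.4774) (19, 18.952) (19, 41.285)]  |A|=76.9644
9. ⊥bis P6·P8 via (13.155,54.135): [(13.378, 38.2619) (17.3777, 19.4774) (19, 18.952) (19, 41.285)]  |A|=76.9644
10. canonical 4-gon: [(13.378, 38.2619) (17.3777, 19.4774) (19, 18.952) (19, 41.285)]
11. shoelace: 76.9644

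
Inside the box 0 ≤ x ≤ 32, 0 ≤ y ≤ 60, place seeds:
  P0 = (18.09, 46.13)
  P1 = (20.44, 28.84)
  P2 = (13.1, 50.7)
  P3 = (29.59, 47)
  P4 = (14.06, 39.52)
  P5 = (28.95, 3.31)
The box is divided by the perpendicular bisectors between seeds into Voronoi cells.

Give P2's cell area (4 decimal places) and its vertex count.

Area of P2's cell: 292.5147 (5 vertices)

1. box [0,32]×[0,60]: [(0, 0) (32, 0) (32, 60) (0, 60)]
2. ⊥bis P2·P0 via (15.595,48.415): [(0, 31.3868) (26.2049, 60) (0, 60)]  |A|=374.9037
3. ⊥bis P2·P1 via (16.77,39.77): [(0, 34.1391) (3.64, 35.3613) (26.2049, 60) (0, 60)]  |A|=369.8944
4. ⊥bis P2·P3 via (21.345,48.85): [(0, 34.1391) (3.64, 35.3613) (23.0816, 56.5897) (23.8468, 60) (0, 60)]  |A|=365.8735
5. ⊥bis P2·P4 via (13.58,45.11): [(0, 43.9439) (12.4818, 45.0157) (23.0816, 56.5897) (23.8468, 60) (0, 60)]  |A|=292.5147
6. ⊥bis P2·P5 via (21.025,27.005): [(0, 43.9439) (12.4818, 45.0157) (23.0816, 56.5897) (23.8468, 60) (0, 60)]  |A|=292.5147
7. canonical 5-gon: [(0, 43.9439) (12.4818, 45.0157) (23.0816, 56.5897) (23.8468, 60) (0, 60)]
8. shoelace: 292.5147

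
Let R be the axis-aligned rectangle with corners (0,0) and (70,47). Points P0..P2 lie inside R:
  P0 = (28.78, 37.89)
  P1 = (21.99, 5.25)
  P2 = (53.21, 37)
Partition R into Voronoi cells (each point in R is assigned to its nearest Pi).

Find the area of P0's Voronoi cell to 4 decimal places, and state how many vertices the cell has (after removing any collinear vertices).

1. box [0,70]×[0,47]: [(0, 0) (70, 0) (70, 47) (0, 47)]
2. ⊥bis P0·P1 via (25.385,21.57): [(0, 26.8508) (70, 12.2889) (70, 47) (0, 47)]  |A|=1920.1125
3. ⊥bis P0·P2 via (40.995,37.445): [(0, 26.8508) (40.3036, 18.4665) (41.3431, 47) (0, 47)]  |A|=995.8744
4. canonical 4-gon: [(0, 26.8508) (40.3036, 18.4665) (41.3431, 47) (0, 47)]
5. shoelace: 995.8744

Area of P0's cell: 995.8744 (4 vertices)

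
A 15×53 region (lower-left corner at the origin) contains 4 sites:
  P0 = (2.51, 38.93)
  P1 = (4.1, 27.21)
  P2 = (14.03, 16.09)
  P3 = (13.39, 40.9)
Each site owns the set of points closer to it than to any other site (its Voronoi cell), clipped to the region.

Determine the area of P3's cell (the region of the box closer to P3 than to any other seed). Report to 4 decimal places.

1. box [0,15]×[0,53]: [(0, 0) (15, 0) (15, 53) (0, 53)]
2. ⊥bis P3·P0 via (7.95,39.915): [(15, 0.979) (15, 53) (5.5807, 53)]  |A|=244.9996
3. ⊥bis P3·P1 via (8.745,34.055): [(9.0483, 33.8492) (15, 29.8104) (15, 53) (5.5807, 53)]  |A|=159.2019
4. ⊥bis P3·P2 via (13.71,28.495): [(9.0483, 33.8492) (15, 29.8104) (15, 53) (5.5807, 53)]  |A|=159.2019
5. canonical 4-gon: [(9.0483, 33.8492) (15, 29.8104) (15, 53) (5.5807, 53)]
6. shoelace: 159.2019

Area of P3's cell: 159.2019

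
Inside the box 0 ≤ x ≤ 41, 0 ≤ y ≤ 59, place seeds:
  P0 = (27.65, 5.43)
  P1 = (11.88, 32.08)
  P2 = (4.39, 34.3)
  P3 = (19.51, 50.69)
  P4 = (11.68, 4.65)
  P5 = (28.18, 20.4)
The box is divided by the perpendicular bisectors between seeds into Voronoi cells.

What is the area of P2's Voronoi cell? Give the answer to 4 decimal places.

1. box [0,41]×[0,59]: [(0, 0) (41, 0) (41, 59) (0, 59)]
2. ⊥bis P2·P0 via (16.02,19.865): [(0, 6.958) (41, 39.9909) (41, 59) (0, 59)]  |A|=1456.5476
3. ⊥bis P2·P1 via (8.135,33.19): [(0, 6.958) (0.4729, 7.339) (15.785, 59) (0, 59)]  |A|=420.0384
4. ⊥bis P2·P3 via (11.95,42.495): [(0, 53.519) (0, 6.958) (0.4729, 7.339) (11.1199, 43.2608)]  |A|=265.3428
5. ⊥bis P2·P4 via (8.035,19.475): [(0, 53.519) (0, 17.4994) (3.7583, 18.4235) (11.1199, 43.2608)]  |A|=243.539
6. ⊥bis P2·P5 via (16.285,27.35): [(0, 53.519) (0, 17.4994) (3.7583, 18.4235) (11.1199, 43.2608)]  |A|=243.539
7. canonical 4-gon: [(0, 53.519) (0, 17.4994) (3.7583, 18.4235) (11.1199, 43.2608)]
8. shoelace: 243.539

Area of P2's cell: 243.5390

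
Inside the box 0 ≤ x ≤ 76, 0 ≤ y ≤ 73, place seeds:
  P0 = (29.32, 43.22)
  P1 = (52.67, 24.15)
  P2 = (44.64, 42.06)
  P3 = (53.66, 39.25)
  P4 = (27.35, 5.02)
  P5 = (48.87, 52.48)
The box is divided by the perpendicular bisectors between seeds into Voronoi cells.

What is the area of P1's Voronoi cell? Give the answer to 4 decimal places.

1. box [0,76]×[0,73]: [(0, 0) (76, 0) (76, 73) (0, 73)]
2. ⊥bis P1·P0 via (40.995,33.685): [(13.4844, 0) (76, 0) (76, 73) (73.1037, 73)]  |A|=2387.5367
3. ⊥bis P1·P2 via (48.655,33.105): [(35.8224, 27.3515) (13.4844, 0) (76, 0) (76, 45.3652)]  |A|=1766.2797
4. ⊥bis P1·P3 via (53.165,31.7): [(46.4965, 32.1372) (35.8224, 27.3515) (13.4844, 0) (76, 0) (76, 30.2029)]  |A|=1542.6083
5. ⊥bis P1·P4 via (40.01,14.585): [(46.4965, 32.1372) (35.8224, 27.3515) (32.9873, 23.8801) (51.0294, 0) (76, 0) (76, 30.2029)]  |A|=1094.3194
6. ⊥bis P1·P5 via (50.77,38.315): [(46.4965, 32.1372) (35.8224, 27.3515) (32.9873, 23.8801) (51.0294, 0) (76, 0) (76, 30.2029)]  |A|=1094.3194
7. canonical 6-gon: [(46.4965, 32.1372) (35.8224, 27.3515) (32.9873, 23.8801) (51.0294, 0) (76, 0) (76, 30.2029)]
8. shoelace: 1094.3194

Area of P1's cell: 1094.3194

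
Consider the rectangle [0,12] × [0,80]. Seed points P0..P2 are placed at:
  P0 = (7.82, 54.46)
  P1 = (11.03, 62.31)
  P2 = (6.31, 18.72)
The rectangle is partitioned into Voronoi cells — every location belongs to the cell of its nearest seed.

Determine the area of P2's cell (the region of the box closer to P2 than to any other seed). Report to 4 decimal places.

1. box [0,12]×[0,80]: [(0, 0) (12, 0) (12, 80) (0, 80)]
2. ⊥bis P2·P0 via (7.065,36.59): [(0, 36.8885) (0, 0) (12, 0) (12, 36.3815)]  |A|=439.6199
3. ⊥bis P2·P1 via (8.67,40.515): [(0, 36.8885) (0, 0) (12, 0) (12, 36.3815)]  |A|=439.6199
4. canonical 4-gon: [(0, 36.8885) (0, 0) (12, 0) (12, 36.3815)]
5. shoelace: 439.6199

Area of P2's cell: 439.6199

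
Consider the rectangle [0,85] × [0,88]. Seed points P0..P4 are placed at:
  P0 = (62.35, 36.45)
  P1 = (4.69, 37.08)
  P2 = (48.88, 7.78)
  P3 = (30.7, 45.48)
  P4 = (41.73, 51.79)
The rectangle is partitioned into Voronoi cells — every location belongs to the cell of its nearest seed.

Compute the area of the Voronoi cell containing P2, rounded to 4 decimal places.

1. box [0,85]×[0,88]: [(0, 0) (85, 0) (85, 88) (0, 88)]
2. ⊥bis P2·P0 via (55.615,22.115): [(0, 48.2445) (0, 0) (85, 0) (85, 8.3091)]  |A|=2403.5287
3. ⊥bis P2·P1 via (26.785,22.43): [(33.4736, 32.5177) (11.9129, 0) (85, 0) (85, 8.3091)]  |A|=1402.38
4. ⊥bis P2·P3 via (39.79,26.63): [(42.8571, 28.109) (24.766, 19.385) (11.9129, 0) (85, 0) (85, 8.3091)]  |A|=1321.5707
5. ⊥bis P2·P4 via (45.305,29.785): [(42.8571, 28.109) (24.766, 19.385) (11.9129, 0) (85, 0) (85, 8.3091)]  |A|=1321.5707
6. canonical 5-gon: [(42.8571, 28.109) (24.766, 19.385) (11.9129, 0) (85, 0) (85, 8.3091)]
7. shoelace: 1321.5707

Area of P2's cell: 1321.5707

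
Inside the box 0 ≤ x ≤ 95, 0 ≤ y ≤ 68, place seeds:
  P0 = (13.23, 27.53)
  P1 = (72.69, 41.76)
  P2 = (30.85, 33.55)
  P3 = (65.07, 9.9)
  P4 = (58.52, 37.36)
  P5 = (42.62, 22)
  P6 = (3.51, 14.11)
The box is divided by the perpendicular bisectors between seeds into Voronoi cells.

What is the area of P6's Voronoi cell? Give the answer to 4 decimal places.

Area of P6's cell: 452.9305

1. box [0,95]×[0,68]: [(0, 0) (95, 0) (95, 68) (0, 68)]
2. ⊥bis P6·P0 via (8.37,20.82): [(0, 26.8823) (0, 0) (37.1153, 0)]  |A|=498.8729
3. ⊥bis P6·P1 via (38.1,27.935): [(0, 26.8823) (0, 0) (37.1153, 0)]  |A|=498.8729
4. ⊥bis P6·P2 via (17.18,23.83): [(30.9481, 4.4669) (0, 26.8823) (0, 0) (34.1242, 0)]  |A|=492.1925
5. ⊥bis P6·P3 via (34.29,12.005): [(33.5265, 0.8407) (30.9481, 4.4669) (0, 26.8823) (0, 0) (33.469, 0)]  |A|=491.9171
6. ⊥bis P6·P4 via (31.015,25.735): [(33.5265, 0.8407) (30.9481, 4.4669) (0, 26.8823) (0, 0) (33.469, 0)]  |A|=491.9171
7. ⊥bis P6·P5 via (23.065,18.055): [(24.9264, 8.8284) (0, 26.8823) (0, 0) (26.7074, 0)]  |A|=452.9305
8. canonical 4-gon: [(24.9264, 8.8284) (0, 26.8823) (0, 0) (26.7074, 0)]
9. shoelace: 452.9305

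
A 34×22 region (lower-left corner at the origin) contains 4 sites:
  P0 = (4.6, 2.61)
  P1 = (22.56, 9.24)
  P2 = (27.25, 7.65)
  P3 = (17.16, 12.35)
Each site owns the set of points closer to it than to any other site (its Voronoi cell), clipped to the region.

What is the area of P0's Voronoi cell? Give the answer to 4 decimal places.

Area of P0's cell: 178.3736

1. box [0,34]×[0,22]: [(0, 0) (34, 0) (34, 22) (0, 22)]
2. ⊥bis P0·P1 via (13.58,5.925): [(0, 0) (15.7672, 0) (7.6459, 22) (0, 22)]  |A|=257.544
3. ⊥bis P0·P2 via (15.925,5.13): [(0, 0) (15.7672, 0) (7.6459, 22) (0, 22)]  |A|=257.544
4. ⊥bis P0·P3 via (10.88,7.48): [(0, 21.5101) (0, 0) (15.7672, 0) (14.9374, 2.2478)]  |A|=178.3736
5. canonical 4-gon: [(0, 21.5101) (0, 0) (15.7672, 0) (14.9374, 2.2478)]
6. shoelace: 178.3736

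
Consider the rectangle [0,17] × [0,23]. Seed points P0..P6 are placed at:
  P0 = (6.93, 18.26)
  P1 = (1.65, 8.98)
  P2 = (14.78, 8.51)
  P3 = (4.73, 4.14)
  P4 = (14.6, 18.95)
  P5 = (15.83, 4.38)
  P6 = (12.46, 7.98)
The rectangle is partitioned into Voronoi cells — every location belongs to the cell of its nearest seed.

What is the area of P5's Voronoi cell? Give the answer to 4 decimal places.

1. box [0,17]×[0,23]: [(0, 0) (17, 0) (17, 23) (0, 23)]
2. ⊥bis P5·P0 via (11.38,11.32): [(0, 4.023) (0, 0) (17, 0) (17, 14.9236)]  |A|=161.0463
3. ⊥bis P5·P1 via (8.74,6.68): [(9.9472, 10.4013) (6.573, 0) (17, 0) (17, 14.9236)]  |A|=106.8537
4. ⊥bis P5·P2 via (15.305,6.445): [(8.0668, 4.6048) (6.573, 0) (17, 0) (17, 6.8759)]  |A|=54.7191
5. ⊥bis P5·P3 via (10.28,4.26): [(10.2605, 5.1625) (10.3721, 0) (17, 0) (17, 6.8759)]  |A|=40.2785
6. ⊥bis P5·P4 via (15.215,11.665): [(10.2605, 5.1625) (10.3721, 0) (17, 0) (17, 6.8759)]  |A|=40.2785
7. ⊥bis P5·P6 via (14.145,6.18): [(14.1011, 6.1389) (10.316, 2.5956) (10.3721, 0) (17, 0) (17, 6.8759)]  |A|=35.3221
8. canonical 5-gon: [(14.1011, 6.1389) (10.316, 2.5956) (10.3721, 0) (17, 0) (17, 6.8759)]
9. shoelace: 35.3221

Area of P5's cell: 35.3221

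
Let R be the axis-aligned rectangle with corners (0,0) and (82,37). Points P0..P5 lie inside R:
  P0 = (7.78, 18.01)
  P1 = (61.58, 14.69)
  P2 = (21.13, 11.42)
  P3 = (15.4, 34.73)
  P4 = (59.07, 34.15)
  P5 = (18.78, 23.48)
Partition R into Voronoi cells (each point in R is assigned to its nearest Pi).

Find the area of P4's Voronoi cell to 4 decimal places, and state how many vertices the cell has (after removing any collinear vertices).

Area of P4's cell: 542.9646 (5 vertices)

1. box [0,82]×[0,37]: [(0, 0) (82, 0) (82, 37) (0, 37)]
2. ⊥bis P4·P0 via (33.425,26.08): [(41.6319, 0) (82, 0) (82, 37) (29.9887, 37)]  |A|=1709.0195
3. ⊥bis P4·P1 via (60.325,24.42): [(34.9762, 21.1505) (82, 27.2157) (82, 37) (29.9887, 37)]  |A|=642.2253
4. ⊥bis P4·P2 via (40.1,22.785): [(40.6415, 21.8812) (82, 27.2157) (82, 37) (31.5837, 37)]  |A|=583.4495
5. ⊥bis P4·P3 via (37.235,34.44): [(37.1457, 27.7162) (40.6415, 21.8812) (82, 27.2157) (82, 37) (37.269, 37)]  |A|=557.0591
6. ⊥bis P4·P5 via (38.925,28.815): [(37.2446, 35.1603) (40.7573, 21.8961) (82, 27.2157) (82, 37) (37.269, 37)]  |A|=542.9646
7. canonical 5-gon: [(37.2446, 35.1603) (40.7573, 21.8961) (82, 27.2157) (82, 37) (37.269, 37)]
8. shoelace: 542.9646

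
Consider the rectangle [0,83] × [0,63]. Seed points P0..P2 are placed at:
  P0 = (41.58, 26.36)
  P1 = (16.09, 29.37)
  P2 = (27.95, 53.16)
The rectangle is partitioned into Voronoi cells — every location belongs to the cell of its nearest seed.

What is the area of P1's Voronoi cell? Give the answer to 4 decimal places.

Area of P1's cell: 1258.8974

1. box [0,83]×[0,63]: [(0, 0) (83, 0) (83, 63) (0, 63)]
2. ⊥bis P1·P0 via (28.835,27.865): [(0, 0) (25.5445, 0) (32.9839, 63) (0, 63)]  |A|=1843.6472
3. ⊥bis P1·P2 via (22.02,41.265): [(0, 52.2426) (0, 0) (25.5445, 0) (29.9505, 37.3114)]  |A|=1258.8974
4. canonical 4-gon: [(0, 52.2426) (0, 0) (25.5445, 0) (29.9505, 37.3114)]
5. shoelace: 1258.8974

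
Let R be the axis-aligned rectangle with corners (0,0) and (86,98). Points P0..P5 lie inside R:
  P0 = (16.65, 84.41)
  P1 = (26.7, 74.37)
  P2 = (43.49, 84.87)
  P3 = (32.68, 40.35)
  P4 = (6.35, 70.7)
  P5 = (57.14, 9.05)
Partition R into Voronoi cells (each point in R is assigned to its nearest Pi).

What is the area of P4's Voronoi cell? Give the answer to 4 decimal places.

1. box [0,86]×[0,98]: [(0, 0) (86, 0) (86, 98) (0, 98)]
2. ⊥bis P4·P0 via (11.5,77.555): [(0, 86.1947) (0, 0) (86, 0) (86, 21.5849)]  |A|=4634.5221
3. ⊥bis P4·P1 via (16.525,72.535): [(16.2653, 73.9749) (0, 86.1947) (0, 0) (29.6063, 0)]  |A|=1796.0521
4. ⊥bis P4·P2 via (24.92,77.785): [(16.2653, 73.9749) (0, 86.1947) (0, 0) (29.6063, 0)]  |A|=1796.0521
5. ⊥bis P4·P3 via (19.515,55.525): [(19.5821, 55.5833) (16.2653, 73.9749) (0, 86.1947) (0, 38.5949)]  |A|=595.3612
6. ⊥bis P4·P5 via (31.745,39.875): [(19.5821, 55.5833) (16.2653, 73.9749) (0, 86.1947) (0, 38.5949)]  |A|=595.3612
7. canonical 4-gon: [(19.5821, 55.5833) (16.2653, 73.9749) (0, 86.1947) (0, 38.5949)]
8. shoelace: 595.3612

Area of P4's cell: 595.3612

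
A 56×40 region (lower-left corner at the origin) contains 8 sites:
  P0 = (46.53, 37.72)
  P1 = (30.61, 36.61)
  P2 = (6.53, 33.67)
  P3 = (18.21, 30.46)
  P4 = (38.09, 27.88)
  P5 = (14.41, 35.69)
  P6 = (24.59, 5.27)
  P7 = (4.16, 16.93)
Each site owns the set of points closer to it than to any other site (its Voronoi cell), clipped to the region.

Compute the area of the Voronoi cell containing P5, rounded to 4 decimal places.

1. box [0,56]×[0,40]: [(0, 0) (56, 0) (56, 40) (0, 40)]
2. ⊥bis P5·P0 via (30.47,36.705): [(0, 0) (32.7898, 0) (30.2618, 40) (0, 40)]  |A|=1261.0306
3. ⊥bis P5·P1 via (22.51,36.15): [(0, 0) (24.563, 0) (22.2914, 40) (0, 40)]  |A|=937.0864
4. ⊥bis P5·P2 via (10.47,34.68): [(19.3601, 0) (24.563, 0) (22.2914, 40) (9.1062, 40)]  |A|=367.7605
5. ⊥bis P5·P3 via (16.31,33.075): [(11.7338, 29.75) (22.432, 37.5231) (22.2914, 40) (9.1062, 40)]  |A|=81.3694
6. ⊥bis P5·P4 via (26.25,31.785): [(11.7338, 29.75) (22.432, 37.5231) (22.2914, 40) (9.1062, 40)]  |A|=81.3694
7. ⊥bis P5·P6 via (19.5,20.48): [(11.7338, 29.75) (22.432, 37.5231) (22.2914, 40) (9.1062, 40)]  |A|=81.3694
8. ⊥bis P5·P7 via (9.285,26.31): [(11.7338, 29.75) (22.432, 37.5231) (22.2914, 40) (9.1062, 40)]  |A|=81.3694
9. canonical 4-gon: [(11.7338, 29.75) (22.432, 37.5231) (22.2914, 40) (9.1062, 40)]
10. shoelace: 81.3694

Area of P5's cell: 81.3694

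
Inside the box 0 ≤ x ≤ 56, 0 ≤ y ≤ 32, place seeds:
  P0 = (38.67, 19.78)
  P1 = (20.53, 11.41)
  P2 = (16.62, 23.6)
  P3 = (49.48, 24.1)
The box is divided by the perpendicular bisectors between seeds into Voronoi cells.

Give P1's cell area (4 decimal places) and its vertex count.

Area of P1's cell: 532.4544 (4 vertices)

1. box [0,56]×[0,32]: [(0, 0) (56, 0) (56, 32) (0, 32)]
2. ⊥bis P1·P0 via (29.6,15.595): [(0, 0) (36.7957, 0) (22.0305, 32) (0, 32)]  |A|=941.2201
3. ⊥bis P1·P2 via (18.575,17.505): [(0, 11.547) (0, 0) (36.7957, 0) (27.411, 20.3392)]  |A|=532.4544
4. ⊥bis P1·P3 via (35.005,17.755): [(0, 11.547) (0, 0) (36.7957, 0) (27.411, 20.3392)]  |A|=532.4544
5. canonical 4-gon: [(0, 11.547) (0, 0) (36.7957, 0) (27.411, 20.3392)]
6. shoelace: 532.4544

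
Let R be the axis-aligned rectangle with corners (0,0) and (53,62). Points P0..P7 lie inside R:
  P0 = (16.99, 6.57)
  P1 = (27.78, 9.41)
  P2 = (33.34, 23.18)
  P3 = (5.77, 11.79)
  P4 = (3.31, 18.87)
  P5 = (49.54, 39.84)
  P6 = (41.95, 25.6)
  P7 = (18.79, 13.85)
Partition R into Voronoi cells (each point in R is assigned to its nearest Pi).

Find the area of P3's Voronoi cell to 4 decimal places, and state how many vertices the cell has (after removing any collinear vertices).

1. box [0,53]×[0,62]: [(0, 0) (53, 0) (53, 62) (0, 62)]
2. ⊥bis P3·P0 via (11.38,9.18): [(0, 0) (7.1091, 0) (35.954, 62) (0, 62)]  |A|=1334.9561
3. ⊥bis P3·P1 via (16.775,10.6): [(0, 0) (7.1091, 0) (18.2086, 23.8575) (22.333, 62) (0, 62)]  |A|=1075.1868
4. ⊥bis P3·P2 via (19.555,17.485): [(0, 0) (7.1091, 0) (17.5273, 22.3932) (1.1645, 62) (0, 62)]  |A|=646.0049
5. ⊥bis P3·P4 via (4.54,15.33): [(0, 13.7525) (0, 0) (7.1091, 0) (16.1118, 19.3507)]  |A|=179.5724
6. ⊥bis P3·P5 via (27.655,25.815): [(0, 13.7525) (0, 0) (7.1091, 0) (16.1118, 19.3507)]  |A|=179.5724
7. ⊥bis P3·P6 via (23.86,18.695): [(0, 13.7525) (0, 0) (7.1091, 0) (16.1118, 19.3507)]  |A|=179.5724
8. ⊥bis P3·P7 via (12.28,12.82): [(11.5002, 17.7484) (0, 13.7525) (0, 0) (7.1091, 0) (12.4814, 11.5473)]  |A|=164.4879
9. canonical 5-gon: [(11.5002, 17.7484) (0, 13.7525) (0, 0) (7.1091, 0) (12.4814, 11.5473)]
10. shoelace: 164.4879

Area of P3's cell: 164.4879 (5 vertices)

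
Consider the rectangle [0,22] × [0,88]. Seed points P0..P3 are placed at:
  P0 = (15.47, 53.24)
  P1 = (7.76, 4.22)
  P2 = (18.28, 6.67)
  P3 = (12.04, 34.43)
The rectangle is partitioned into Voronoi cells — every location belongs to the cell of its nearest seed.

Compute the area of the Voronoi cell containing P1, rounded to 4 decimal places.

1. box [0,22]×[0,88]: [(0, 0) (22, 0) (22, 88) (0, 88)]
2. ⊥bis P1·P0 via (11.615,28.73): [(0, 30.5568) (0, 0) (22, 0) (22, 27.0966)]  |A|=634.188
3. ⊥bis P1·P2 via (13.02,5.445): [(7.4444, 29.386) (0, 30.5568) (0, 0) (14.2881, 0)]  |A|=323.6732
4. ⊥bis P1·P3 via (9.9,19.325): [(9.7837, 19.3415) (0, 20.7276) (0, 0) (14.2881, 0)]  |A|=239.5721
5. canonical 4-gon: [(9.7837, 19.3415) (0, 20.7276) (0, 0) (14.2881, 0)]
6. shoelace: 239.5721

Area of P1's cell: 239.5721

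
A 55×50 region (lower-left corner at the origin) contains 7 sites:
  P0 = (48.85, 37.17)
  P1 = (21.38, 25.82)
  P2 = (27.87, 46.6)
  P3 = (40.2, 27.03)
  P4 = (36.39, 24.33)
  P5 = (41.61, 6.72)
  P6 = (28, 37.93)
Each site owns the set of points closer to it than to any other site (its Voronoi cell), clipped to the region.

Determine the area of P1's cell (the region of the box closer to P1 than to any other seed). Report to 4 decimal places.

Area of P1's cell: 985.3275

1. box [0,55]×[0,50]: [(0, 0) (55, 0) (55, 50) (0, 50)]
2. ⊥bis P1·P0 via (35.115,31.495): [(0, 0) (48.128, 0) (27.4691, 50) (0, 50)]  |A|=1889.9296
3. ⊥bis P1·P2 via (24.625,36.21): [(0, 43.9009) (0, 0) (48.128, 0) (34.4325, 33.1469)]  |A|=1553.456
4. ⊥bis P1·P3 via (30.79,26.425): [(30.2743, 34.4456) (0, 43.9009) (0, 0) (32.489, 0)]  |A|=1224.0854
5. ⊥bis P1·P4 via (28.885,25.075): [(29.829, 34.5847) (0, 43.9009) (0, 0) (26.3959, 0)]  |A|=1111.2061
6. ⊥bis P1·P5 via (31.495,16.27): [(27.6016, 12.1463) (29.829, 34.5847) (0, 43.9009) (0, 0) (16.1338, 0)]  |A|=1048.8832
7. ⊥bis P1·P6 via (24.69,31.875): [(27.6016, 12.1463) (29.3093, 29.3498) (6.2776, 41.9403) (0, 43.9009) (0, 0) (16.1338, 0)]  |A|=985.3275
8. canonical 6-gon: [(27.6016, 12.1463) (29.3093, 29.3498) (6.2776, 41.9403) (0, 43.9009) (0, 0) (16.1338, 0)]
9. shoelace: 985.3275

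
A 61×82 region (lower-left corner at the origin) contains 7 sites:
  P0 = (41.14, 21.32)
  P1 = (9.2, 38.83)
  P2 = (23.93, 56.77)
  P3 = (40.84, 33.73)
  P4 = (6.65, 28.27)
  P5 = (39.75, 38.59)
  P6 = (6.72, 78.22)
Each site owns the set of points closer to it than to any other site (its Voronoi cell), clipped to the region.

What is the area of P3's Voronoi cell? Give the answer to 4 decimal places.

1. box [0,61]×[0,82]: [(0, 0) (61, 0) (61, 82) (0, 82)]
2. ⊥bis P3·P0 via (40.99,27.525): [(0, 26.5341) (61, 28.0087) (61, 82) (0, 82)]  |A|=3338.4437
3. ⊥bis P3·P1 via (25.02,36.28): [(23.5408, 27.1032) (61, 28.0087) (61, 82) (32.3895, 82)]  |A|=1796.5467
4. ⊥bis P3·P2 via (32.385,45.25): [(25.6717, 40.3228) (23.5408, 27.1032) (61, 28.0087) (61, 66.2517)]  |A|=922.1643
5. ⊥bis P3·P4 via (23.745,31): [(25.6717, 40.3228) (23.956, 29.6789) (24.3641, 27.1231) (61, 28.0087) (61, 66.2517)]  |A|=921.1081
6. ⊥bis P3·P5 via (40.295,36.16): [(24.427, 32.6011) (23.956, 29.6789) (24.3641, 27.1231) (61, 28.0087) (61, 40.8037)]  |A|=335.4925
7. ⊥bis P3·P6 via (23.78,55.975): [(24.427, 32.6011) (23.956, 29.6789) (24.3641, 27.1231) (61, 28.0087) (61, 40.8037)]  |A|=335.4925
8. canonical 5-gon: [(24.427, 32.6011) (23.956, 29.6789) (24.3641, 27.1231) (61, 28.0087) (61, 40.8037)]
9. shoelace: 335.4925

Area of P3's cell: 335.4925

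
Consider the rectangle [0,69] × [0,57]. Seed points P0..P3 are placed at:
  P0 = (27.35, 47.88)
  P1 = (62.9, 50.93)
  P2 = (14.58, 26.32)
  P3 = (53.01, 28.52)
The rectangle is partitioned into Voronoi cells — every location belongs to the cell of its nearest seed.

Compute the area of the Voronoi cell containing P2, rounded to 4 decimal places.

Area of P2's cell: 1356.6053

1. box [0,69]×[0,57]: [(0, 0) (69, 0) (69, 57) (0, 57)]
2. ⊥bis P2·P0 via (20.965,37.1): [(0, 49.5176) (0, 0) (69, 0) (69, 8.6488)]  |A|=2006.7416
3. ⊥bis P2·P1 via (38.74,38.625): [(47.5307, 21.3651) (0, 49.5176) (0, 0) (58.4122, 0)]  |A|=1800.7944
4. ⊥bis P2·P3 via (33.795,27.42): [(33.6717, 29.5738) (0, 49.5176) (0, 0) (35.3647, 0)]  |A|=1356.6053
5. canonical 4-gon: [(33.6717, 29.5738) (0, 49.5176) (0, 0) (35.3647, 0)]
6. shoelace: 1356.6053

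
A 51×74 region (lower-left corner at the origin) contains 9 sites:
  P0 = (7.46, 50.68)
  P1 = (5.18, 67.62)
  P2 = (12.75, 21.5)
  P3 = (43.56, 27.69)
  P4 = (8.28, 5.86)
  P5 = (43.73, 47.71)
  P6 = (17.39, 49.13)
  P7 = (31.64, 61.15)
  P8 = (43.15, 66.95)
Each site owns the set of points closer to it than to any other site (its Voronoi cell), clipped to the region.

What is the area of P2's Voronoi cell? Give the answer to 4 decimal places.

Area of P2's cell: 643.6483

1. box [0,51]×[0,74]: [(0, 0) (51, 0) (51, 74) (0, 74)]
2. ⊥bis P2·P0 via (10.105,36.09): [(0, 34.2581) (0, 0) (51, 0) (51, 43.5038)]  |A|=1982.9278
3. ⊥bis P2·P1 via (8.965,44.56): [(0, 34.2581) (0, 0) (51, 0) (51, 43.5038)]  |A|=1982.9278
4. ⊥bis P2·P3 via (28.155,24.595): [(25.2924, 38.8433) (0, 34.2581) (0, 0) (33.0964, 0)]  |A|=1076.0201
5. ⊥bis P2·P4 via (10.515,13.68): [(31.5561, 7.6663) (25.2924, 38.8433) (0, 34.2581) (0, 16.6852)]  |A|=685.8956
6. ⊥bis P2·P5 via (28.24,34.605): [(31.5561, 7.6663) (25.4911, 37.8542) (24.7391, 38.743) (0, 34.2581) (0, 16.6852)]  |A|=685.612
7. ⊥bis P2·P6 via (15.07,35.315): [(31.5561, 7.6663) (26.3829, 33.4152) (10.2733, 36.1205) (0, 34.2581) (0, 16.6852)]  |A|=643.6483
8. ⊥bis P2·P7 via (22.195,41.325): [(31.5561, 7.6663) (26.3829, 33.4152) (10.2733, 36.1205) (0, 34.2581) (0, 16.6852)]  |A|=643.6483
9. ⊥bis P2·P8 via (27.95,44.225): [(31.5561, 7.6663) (26.3829, 33.4152) (10.2733, 36.1205) (0, 34.2581) (0, 16.6852)]  |A|=643.6483
10. canonical 5-gon: [(31.5561, 7.6663) (26.3829, 33.4152) (10.2733, 36.1205) (0, 34.2581) (0, 16.6852)]
11. shoelace: 643.6483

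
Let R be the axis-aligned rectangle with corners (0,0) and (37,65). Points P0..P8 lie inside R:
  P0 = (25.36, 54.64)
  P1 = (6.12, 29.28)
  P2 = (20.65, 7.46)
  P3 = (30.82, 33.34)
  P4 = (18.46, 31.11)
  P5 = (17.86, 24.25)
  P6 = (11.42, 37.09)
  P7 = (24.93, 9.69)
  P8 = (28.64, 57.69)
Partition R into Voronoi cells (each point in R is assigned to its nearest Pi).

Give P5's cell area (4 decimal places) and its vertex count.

1. box [0,37]×[0,65]: [(0, 0) (37, 0) (37, 65) (0, 65)]
2. ⊥bis P5·P0 via (21.61,39.445): [(0, 44.7782) (0, 0) (37, 0) (37, 35.6469)]  |A|=1487.8633
3. ⊥bis P5·P1 via (11.99,26.765): [(17.8232, 40.3796) (0.5225, 0) (37, 0) (37, 35.6469)]  |A|=1078.2692
4. ⊥bis P5·P2 via (19.255,15.855): [(17.8232, 40.3796) (6.4004, 13.719) (37, 18.8037) (37, 35.6469)]  |A|=540.3604
5. ⊥bis P5·P3 via (24.34,28.795): [(17.2132, 38.956) (6.4004, 13.719) (31.9378, 17.9625)]  |A|=299.3011
6. ⊥bis P5·P4 via (18.16,27.68): [(25.5771, 27.0313) (12.5907, 28.1671) (6.4004, 13.719) (31.9378, 17.9625)]  |A|=226.6222
7. ⊥bis P5·P6 via (14.64,30.67): [(25.5771, 27.0313) (12.5907, 28.1671) (6.4004, 13.719) (31.9378, 17.9625)]  |A|=226.6222
8. ⊥bis P5·P7 via (21.395,16.97): [(29.7786, 21.0409) (25.5771, 27.0313) (12.5907, 28.1671) (6.4004, 13.719) (19.0175, 15.8155)]  |A|=204.4174
9. ⊥bis P5·P8 via (23.25,40.97): [(29.7786, 21.0409) (25.5771, 27.0313) (12.5907, 28.1671) (6.4004, 13.719) (19.0175, 15.8155)]  |A|=204.4174
10. canonical 5-gon: [(29.7786, 21.0409) (25.5771, 27.0313) (12.5907, 28.1671) (6.4004, 13.719) (19.0175, 15.8155)]
11. shoelace: 204.4174

Area of P5's cell: 204.4174 (5 vertices)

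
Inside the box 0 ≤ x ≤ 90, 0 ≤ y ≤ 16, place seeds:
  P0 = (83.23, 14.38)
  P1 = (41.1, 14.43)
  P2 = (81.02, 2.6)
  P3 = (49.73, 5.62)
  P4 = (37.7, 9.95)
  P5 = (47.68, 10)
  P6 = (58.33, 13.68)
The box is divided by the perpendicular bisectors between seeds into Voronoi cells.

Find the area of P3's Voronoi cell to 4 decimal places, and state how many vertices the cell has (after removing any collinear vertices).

Area of P3's cell: 134.6196 (4 vertices)

1. box [0,90]×[0,16]: [(0, 0) (90, 0) (90, 16) (0, 16)]
2. ⊥bis P3·P0 via (66.48,10): [(0, 0) (69.0949, 0) (64.911, 16) (0, 16)]  |A|=1072.0478
3. ⊥bis P3·P1 via (45.415,10.025): [(35.1809, 0) (69.0949, 0) (64.911, 16) (51.5146, 16)]  |A|=378.4835
4. ⊥bis P3·P2 via (65.375,4.11): [(35.1809, 0) (64.9783, 0) (66.0881, 11.4986) (64.911, 16) (51.5146, 16)]  |A|=354.8159
5. ⊥bis P3·P4 via (43.715,7.785): [(44.0345, 8.6727) (40.9129, 0) (64.9783, 0) (66.0881, 11.4986) (64.911, 16) (51.5146, 16)]  |A|=329.9598
6. ⊥bis P3·P5 via (48.705,7.81): [(42.7149, 5.0064) (40.9129, 0) (64.9783, 0) (66.0881, 11.4986) (65.052, 15.461)]  |A|=240.6881
7. ⊥bis P3·P6 via (54.03,9.65): [(53.6051, 10.1034) (42.7149, 5.0064) (40.9129, 0) (63.0741, 0)]  |A|=134.6196
8. canonical 4-gon: [(53.6051, 10.1034) (42.7149, 5.0064) (40.9129, 0) (63.0741, 0)]
9. shoelace: 134.6196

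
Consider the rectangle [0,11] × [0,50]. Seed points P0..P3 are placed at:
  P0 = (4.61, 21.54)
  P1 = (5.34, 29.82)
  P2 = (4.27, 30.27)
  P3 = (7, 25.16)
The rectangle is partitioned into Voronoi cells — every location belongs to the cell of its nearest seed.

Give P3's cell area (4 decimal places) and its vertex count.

Area of P3's cell: 42.3004 (4 vertices)

1. box [0,11]×[0,50]: [(0, 0) (11, 0) (11, 50) (0, 50)]
2. ⊥bis P3·P0 via (5.805,23.35): [(0, 27.1826) (11, 19.9202) (11, 50) (0, 50)]  |A|=290.935
3. ⊥bis P3·P1 via (6.17,27.49): [(1.8599, 25.9546) (11, 19.9202) (11, 29.2106)]  |A|=42.4576
4. ⊥bis P3·P2 via (5.635,27.715): [(3.3006, 26.4679) (2.0746, 25.8129) (11, 19.9202) (11, 29.2106)]  |A|=42.3004
5. canonical 4-gon: [(3.3006, 26.4679) (2.0746, 25.8129) (11, 19.9202) (11, 29.2106)]
6. shoelace: 42.3004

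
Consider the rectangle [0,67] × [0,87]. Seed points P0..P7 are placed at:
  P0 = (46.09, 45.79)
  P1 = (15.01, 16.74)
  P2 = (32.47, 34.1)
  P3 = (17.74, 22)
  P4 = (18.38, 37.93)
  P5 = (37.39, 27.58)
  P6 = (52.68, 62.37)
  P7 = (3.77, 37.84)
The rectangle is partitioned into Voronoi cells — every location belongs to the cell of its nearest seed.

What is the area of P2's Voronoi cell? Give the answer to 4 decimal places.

Area of P2's cell: 235.2511

1. box [0,67]×[0,87]: [(0, 0) (67, 0) (67, 87) (0, 87)]
2. ⊥bis P2·P0 via (39.28,39.945): [(0, 85.7101) (0, 0) (67, 0) (67, 7.6485)]  |A|=3127.511
3. ⊥bis P2·P1 via (23.74,25.42): [(0, 85.7101) (0, 49.2968) (49.0144, 0) (67, 0) (67, 7.6485)]  |A|=1919.3854
4. ⊥bis P2·P3 via (25.105,28.05): [(0, 85.7101) (0, 58.6117) (44.0226, 5.0206) (49.0144, 0) (67, 0) (67, 7.6485)]  |A|=1714.3513
5. ⊥bis P2·P4 via (25.425,36.015): [(29.5688, 51.2595) (23.7187, 29.7377) (44.0226, 5.0206) (49.0144, 0) (67, 0) (67, 7.6485)]  |A|=974.0248
6. ⊥bis P2·P5 via (34.93,30.84): [(42.313, 36.4112) (29.5688, 51.2595) (23.7187, 29.7377) (27.4499, 25.1955)]  |A|=235.2511
7. ⊥bis P2·P6 via (42.575,48.235): [(42.313, 36.4112) (29.5688, 51.2595) (23.7187, 29.7377) (27.4499, 25.1955)]  |A|=235.2511
8. ⊥bis P2·P7 via (18.12,35.97): [(42.313, 36.4112) (29.5688, 51.2595) (23.7187, 29.7377) (27.4499, 25.1955)]  |A|=235.2511
9. canonical 4-gon: [(42.313, 36.4112) (29.5688, 51.2595) (23.7187, 29.7377) (27.4499, 25.1955)]
10. shoelace: 235.2511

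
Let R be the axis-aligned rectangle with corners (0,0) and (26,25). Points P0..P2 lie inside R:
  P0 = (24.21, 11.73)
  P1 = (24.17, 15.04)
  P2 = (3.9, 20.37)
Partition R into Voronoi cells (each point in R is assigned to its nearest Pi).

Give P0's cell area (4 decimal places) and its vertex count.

1. box [0,26]×[0,25]: [(0, 0) (26, 0) (26, 25) (0, 25)]
2. ⊥bis P0·P1 via (24.19,13.385): [(0, 13.0927) (0, 0) (26, 0) (26, 13.4069)]  |A|=344.4941
3. ⊥bis P0·P2 via (14.055,16.05): [(12.8631, 13.2481) (7.2272, 0) (26, 0) (26, 13.4069)]  |A|=212.4146
4. canonical 4-gon: [(12.8631, 13.2481) (7.2272, 0) (26, 0) (26, 13.4069)]
5. shoelace: 212.4146

Area of P0's cell: 212.4146 (4 vertices)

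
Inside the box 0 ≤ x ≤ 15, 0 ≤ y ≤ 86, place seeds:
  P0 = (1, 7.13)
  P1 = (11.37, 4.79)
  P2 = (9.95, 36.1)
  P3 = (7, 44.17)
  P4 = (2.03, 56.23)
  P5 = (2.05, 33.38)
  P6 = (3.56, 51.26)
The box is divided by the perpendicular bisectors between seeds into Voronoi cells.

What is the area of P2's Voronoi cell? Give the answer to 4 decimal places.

1. box [0,15]×[0,86]: [(0, 0) (15, 0) (15, 86) (0, 86)]
2. ⊥bis P2·P0 via (5.475,21.615): [(0, 23.3064) (15, 18.6723) (15, 86) (0, 86)]  |A|=975.1591
3. ⊥bis P2·P1 via (10.66,20.445): [(0, 23.3064) (9.4411, 20.3897) (15, 20.6418) (15, 86) (0, 86)]  |A|=969.6849
4. ⊥bis P2·P3 via (8.475,40.135): [(0, 37.037) (0, 23.3064) (9.4411, 20.3897) (15, 20.6418) (15, 42.5202)]  |A|=276.3638
5. ⊥bis P2·P4 via (5.99,46.165): [(0, 37.037) (0, 23.3064) (9.4411, 20.3897) (15, 20.6418) (15, 42.5202)]  |A|=276.3638
6. ⊥bis P2·P5 via (6,34.74): [(4.6268, 38.7283) (10.9178, 20.4567) (15, 20.6418) (15, 42.5202)]  |A|=151.3508
7. ⊥bis P2·P6 via (6.755,43.68): [(4.6268, 38.7283) (10.9178, 20.4567) (15, 20.6418) (15, 42.5202)]  |A|=151.3508
8. canonical 4-gon: [(4.6268, 38.7283) (10.9178, 20.4567) (15, 20.6418) (15, 42.5202)]
9. shoelace: 151.3508

Area of P2's cell: 151.3508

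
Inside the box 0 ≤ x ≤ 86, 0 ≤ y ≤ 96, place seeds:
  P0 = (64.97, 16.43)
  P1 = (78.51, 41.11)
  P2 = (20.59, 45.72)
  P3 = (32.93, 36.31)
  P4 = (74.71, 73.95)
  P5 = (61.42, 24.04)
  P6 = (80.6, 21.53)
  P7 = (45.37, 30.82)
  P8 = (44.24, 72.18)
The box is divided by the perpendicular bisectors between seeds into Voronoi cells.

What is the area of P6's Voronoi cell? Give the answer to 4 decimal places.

1. box [0,86]×[0,96]: [(0, 0) (86, 0) (86, 96) (0, 96)]
2. ⊥bis P6·P0 via (72.785,18.98): [(78.9781, 0) (86, 0) (86, 96) (47.6537, 96)]  |A|=2177.6734
3. ⊥bis P6·P1 via (79.555,31.32): [(69.1219, 30.2064) (78.9781, 0) (86, 0) (86, 32.0079)]  |A|=376.17
4. ⊥bis P6·P2 via (50.595,33.625): [(69.1219, 30.2064) (78.9781, 0) (86, 0) (86, 32.0079)]  |A|=376.17
5. ⊥bis P6·P3 via (56.765,28.92): [(69.1219, 30.2064) (78.9781, 0) (86, 0) (86, 32.0079)]  |A|=376.17
6. ⊥bis P6·P4 via (77.655,47.74): [(69.1219, 30.2064) (78.9781, 0) (86, 0) (86, 32.0079)]  |A|=376.17
7. ⊥bis P6·P5 via (71.01,22.785): [(72.0217, 30.5159) (71.1627, 23.9519) (78.9781, 0) (86, 0) (86, 32.0079)]  |A|=366.7857
8. ⊥bis P6·P7 via (62.985,26.175): [(72.0217, 30.5159) (71.1627, 23.9519) (78.9781, 0) (86, 0) (86, 32.0079)]  |A|=366.7857
9. ⊥bis P6·P8 via (62.42,46.855): [(72.0217, 30.5159) (71.1627, 23.9519) (78.9781, 0) (86, 0) (86, 32.0079)]  |A|=366.7857
10. canonical 5-gon: [(72.0217, 30.5159) (71.1627, 23.9519) (78.9781, 0) (86, 0) (86, 32.0079)]
11. shoelace: 366.7857

Area of P6's cell: 366.7857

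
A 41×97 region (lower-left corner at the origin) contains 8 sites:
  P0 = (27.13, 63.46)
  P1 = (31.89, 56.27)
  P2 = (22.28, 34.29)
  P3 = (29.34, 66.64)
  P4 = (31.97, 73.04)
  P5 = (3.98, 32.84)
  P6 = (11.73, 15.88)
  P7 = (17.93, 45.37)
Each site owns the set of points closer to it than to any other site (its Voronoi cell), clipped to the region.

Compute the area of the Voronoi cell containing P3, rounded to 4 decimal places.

Area of P3's cell: 123.3010

1. box [0,41]×[0,97]: [(0, 0) (41, 0) (41, 97) (0, 97)]
2. ⊥bis P3·P0 via (28.235,65.05): [(0, 84.6724) (41, 56.1787) (41, 97) (0, 97)]  |A|=1089.5511
3. ⊥bis P3·P1 via (30.615,61.455): [(0, 84.6724) (32.678, 61.9623) (41, 64.0087) (41, 97) (0, 97)]  |A|=1056.9705
4. ⊥bis P3·P2 via (25.81,50.465): [(0, 84.6724) (32.678, 61.9623) (41, 64.0087) (41, 97) (0, 97)]  |A|=1056.9705
5. ⊥bis P3·P4 via (30.655,69.84): [(7.8694, 79.2035) (32.678, 61.9623) (41, 64.0087) (41, 65.5889)]  |A|=123.301
6. ⊥bis P3·P5 via (16.66,49.74): [(7.8694, 79.2035) (32.678, 61.9623) (41, 64.0087) (41, 65.5889)]  |A|=123.301
7. ⊥bis P3·P6 via (20.535,41.26): [(7.8694, 79.2035) (32.678, 61.9623) (41, 64.0087) (41, 65.5889)]  |A|=123.301
8. ⊥bis P3·P7 via (23.635,56.005): [(7.8694, 79.2035) (32.678, 61.9623) (41, 64.0087) (41, 65.5889)]  |A|=123.301
9. canonical 4-gon: [(7.8694, 79.2035) (32.678, 61.9623) (41, 64.0087) (41, 65.5889)]
10. shoelace: 123.301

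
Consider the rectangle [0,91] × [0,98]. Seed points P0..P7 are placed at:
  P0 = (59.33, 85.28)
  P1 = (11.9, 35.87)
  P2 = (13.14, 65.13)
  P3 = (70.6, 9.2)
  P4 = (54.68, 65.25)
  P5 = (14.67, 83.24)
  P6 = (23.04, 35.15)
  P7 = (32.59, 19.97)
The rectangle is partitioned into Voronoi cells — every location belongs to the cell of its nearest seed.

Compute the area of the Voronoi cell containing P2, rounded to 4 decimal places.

1. box [0,91]×[0,98]: [(0, 0) (91, 0) (91, 98) (0, 98)]
2. ⊥bis P2·P0 via (36.235,75.205): [(0, 0) (69.0426, 0) (26.2909, 98) (0, 98)]  |A|=4671.3377
3. ⊥bis P2·P1 via (12.52,50.5): [(0, 51.0306) (47.662, 49.0107) (26.2909, 98) (0, 98)]  |A|=1763.3143
4. ⊥bis P2·P3 via (41.87,37.165): [(0, 51.0306) (47.662, 49.0107) (26.2909, 98) (0, 98)]  |A|=1763.3143
5. ⊥bis P2·P4 via (33.91,65.19): [(0, 51.0306) (33.9551, 49.5916) (33.8654, 80.6369) (26.2909, 98) (0, 98)]  |A|=1550.5719
6. ⊥bis P2·P5 via (13.905,74.185): [(0, 75.3597) (0, 51.0306) (33.9551, 49.5916) (33.8889, 72.4967)]  |A|=801.0682
7. ⊥bis P2·P6 via (18.09,50.14): [(0, 75.3597) (0, 51.0306) (18.4227, 50.2499) (33.9384, 55.3734) (33.8889, 72.4967)]  |A|=756.1709
8. ⊥bis P2·P7 via (22.865,42.55): [(0, 75.3597) (0, 51.0306) (18.4227, 50.2499) (33.9384, 55.3734) (33.8889, 72.4967)]  |A|=756.1709
9. canonical 5-gon: [(0, 75.3597) (0, 51.0306) (18.4227, 50.2499) (33.9384, 55.3734) (33.8889, 72.4967)]
10. shoelace: 756.1709

Area of P2's cell: 756.1709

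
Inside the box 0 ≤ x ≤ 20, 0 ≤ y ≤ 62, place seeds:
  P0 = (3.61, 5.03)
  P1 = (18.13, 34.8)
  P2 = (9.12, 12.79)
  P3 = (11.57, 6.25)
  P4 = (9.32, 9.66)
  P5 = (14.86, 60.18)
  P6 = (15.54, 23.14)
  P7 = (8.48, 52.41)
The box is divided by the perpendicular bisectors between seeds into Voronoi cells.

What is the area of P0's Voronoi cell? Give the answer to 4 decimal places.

Area of P0's cell: 79.7607

1. box [0,20]×[0,62]: [(0, 0) (20, 0) (20, 62) (0, 62)]
2. ⊥bis P0·P1 via (10.87,19.915): [(0, 25.2167) (0, 0) (20, 0) (20, 15.4619)]  |A|=406.7867
3. ⊥bis P0·P2 via (6.365,8.91): [(0, 13.4295) (0, 0) (18.9134, 0)]  |A|=126.9984
4. ⊥bis P0·P3 via (7.59,5.64): [(7.1772, 8.3333) (0, 13.4295) (0, 0) (8.4544, 0)]  |A|=83.4197
5. ⊥bis P0·P4 via (6.465,7.345): [(7.53, 6.0316) (3.6096, 10.8665) (0, 13.4295) (0, 0) (8.4544, 0)]  |A|=79.7607
6. ⊥bis P0·P5 via (9.235,32.605): [(7.53, 6.0316) (3.6096, 10.8665) (0, 13.4295) (0, 0) (8.4544, 0)]  |A|=79.7607
7. ⊥bis P0·P6 via (9.575,14.085): [(7.53, 6.0316) (3.6096, 10.8665) (0, 13.4295) (0, 0) (8.4544, 0)]  |A|=79.7607
8. ⊥bis P0·P7 via (6.045,28.72): [(7.53, 6.0316) (3.6096, 10.8665) (0, 13.4295) (0, 0) (8.4544, 0)]  |A|=79.7607
9. canonical 5-gon: [(7.53, 6.0316) (3.6096, 10.8665) (0, 13.4295) (0, 0) (8.4544, 0)]
10. shoelace: 79.7607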